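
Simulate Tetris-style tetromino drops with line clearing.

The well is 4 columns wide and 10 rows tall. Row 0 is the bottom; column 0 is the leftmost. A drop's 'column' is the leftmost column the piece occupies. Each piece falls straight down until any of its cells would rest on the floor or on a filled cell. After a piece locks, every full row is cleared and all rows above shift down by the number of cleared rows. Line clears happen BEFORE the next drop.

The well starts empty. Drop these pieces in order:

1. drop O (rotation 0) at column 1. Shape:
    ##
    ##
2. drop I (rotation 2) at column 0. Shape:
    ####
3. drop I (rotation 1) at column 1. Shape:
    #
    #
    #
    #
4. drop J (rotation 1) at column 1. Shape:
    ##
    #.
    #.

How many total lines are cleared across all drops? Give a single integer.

Answer: 1

Derivation:
Drop 1: O rot0 at col 1 lands with bottom-row=0; cleared 0 line(s) (total 0); column heights now [0 2 2 0], max=2
Drop 2: I rot2 at col 0 lands with bottom-row=2; cleared 1 line(s) (total 1); column heights now [0 2 2 0], max=2
Drop 3: I rot1 at col 1 lands with bottom-row=2; cleared 0 line(s) (total 1); column heights now [0 6 2 0], max=6
Drop 4: J rot1 at col 1 lands with bottom-row=6; cleared 0 line(s) (total 1); column heights now [0 9 9 0], max=9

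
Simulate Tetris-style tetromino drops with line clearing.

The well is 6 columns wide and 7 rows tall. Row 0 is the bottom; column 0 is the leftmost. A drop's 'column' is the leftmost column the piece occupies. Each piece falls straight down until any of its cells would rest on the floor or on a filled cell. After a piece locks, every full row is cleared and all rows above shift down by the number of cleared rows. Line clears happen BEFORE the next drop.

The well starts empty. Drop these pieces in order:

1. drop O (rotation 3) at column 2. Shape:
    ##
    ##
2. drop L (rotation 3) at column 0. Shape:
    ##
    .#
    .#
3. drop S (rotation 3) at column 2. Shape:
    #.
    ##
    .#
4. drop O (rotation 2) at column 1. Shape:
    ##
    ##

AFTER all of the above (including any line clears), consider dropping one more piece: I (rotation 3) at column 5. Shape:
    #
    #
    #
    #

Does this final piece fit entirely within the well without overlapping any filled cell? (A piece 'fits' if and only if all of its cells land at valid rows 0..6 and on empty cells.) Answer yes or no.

Drop 1: O rot3 at col 2 lands with bottom-row=0; cleared 0 line(s) (total 0); column heights now [0 0 2 2 0 0], max=2
Drop 2: L rot3 at col 0 lands with bottom-row=0; cleared 0 line(s) (total 0); column heights now [3 3 2 2 0 0], max=3
Drop 3: S rot3 at col 2 lands with bottom-row=2; cleared 0 line(s) (total 0); column heights now [3 3 5 4 0 0], max=5
Drop 4: O rot2 at col 1 lands with bottom-row=5; cleared 0 line(s) (total 0); column heights now [3 7 7 4 0 0], max=7
Test piece I rot3 at col 5 (width 1): heights before test = [3 7 7 4 0 0]; fits = True

Answer: yes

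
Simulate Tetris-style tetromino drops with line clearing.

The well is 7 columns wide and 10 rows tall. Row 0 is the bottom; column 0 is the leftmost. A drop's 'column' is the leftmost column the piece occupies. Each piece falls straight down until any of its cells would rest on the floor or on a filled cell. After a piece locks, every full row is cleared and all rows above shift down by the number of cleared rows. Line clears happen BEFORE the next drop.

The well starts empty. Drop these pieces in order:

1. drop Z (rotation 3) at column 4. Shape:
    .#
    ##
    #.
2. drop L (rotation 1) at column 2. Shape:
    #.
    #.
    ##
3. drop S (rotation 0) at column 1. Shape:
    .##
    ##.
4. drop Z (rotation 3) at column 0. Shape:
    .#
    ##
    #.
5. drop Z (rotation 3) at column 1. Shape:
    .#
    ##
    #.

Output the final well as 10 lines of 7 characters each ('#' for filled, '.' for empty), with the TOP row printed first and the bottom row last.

Answer: .......
..#....
.##....
.#.....
.#.....
####...
###....
..#..#.
..#.##.
..###..

Derivation:
Drop 1: Z rot3 at col 4 lands with bottom-row=0; cleared 0 line(s) (total 0); column heights now [0 0 0 0 2 3 0], max=3
Drop 2: L rot1 at col 2 lands with bottom-row=0; cleared 0 line(s) (total 0); column heights now [0 0 3 1 2 3 0], max=3
Drop 3: S rot0 at col 1 lands with bottom-row=3; cleared 0 line(s) (total 0); column heights now [0 4 5 5 2 3 0], max=5
Drop 4: Z rot3 at col 0 lands with bottom-row=3; cleared 0 line(s) (total 0); column heights now [5 6 5 5 2 3 0], max=6
Drop 5: Z rot3 at col 1 lands with bottom-row=6; cleared 0 line(s) (total 0); column heights now [5 8 9 5 2 3 0], max=9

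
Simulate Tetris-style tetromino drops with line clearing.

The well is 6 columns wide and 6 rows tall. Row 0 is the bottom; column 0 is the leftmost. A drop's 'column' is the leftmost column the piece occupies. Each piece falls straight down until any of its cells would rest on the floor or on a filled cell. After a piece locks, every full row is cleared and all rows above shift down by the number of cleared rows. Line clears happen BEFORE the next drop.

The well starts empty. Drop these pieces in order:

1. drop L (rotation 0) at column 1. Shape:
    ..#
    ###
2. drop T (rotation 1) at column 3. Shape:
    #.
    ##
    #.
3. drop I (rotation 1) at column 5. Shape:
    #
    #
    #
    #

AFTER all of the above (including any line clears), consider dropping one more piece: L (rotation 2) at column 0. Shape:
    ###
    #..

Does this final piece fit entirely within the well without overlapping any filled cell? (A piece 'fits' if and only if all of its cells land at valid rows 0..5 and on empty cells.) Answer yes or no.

Answer: yes

Derivation:
Drop 1: L rot0 at col 1 lands with bottom-row=0; cleared 0 line(s) (total 0); column heights now [0 1 1 2 0 0], max=2
Drop 2: T rot1 at col 3 lands with bottom-row=2; cleared 0 line(s) (total 0); column heights now [0 1 1 5 4 0], max=5
Drop 3: I rot1 at col 5 lands with bottom-row=0; cleared 0 line(s) (total 0); column heights now [0 1 1 5 4 4], max=5
Test piece L rot2 at col 0 (width 3): heights before test = [0 1 1 5 4 4]; fits = True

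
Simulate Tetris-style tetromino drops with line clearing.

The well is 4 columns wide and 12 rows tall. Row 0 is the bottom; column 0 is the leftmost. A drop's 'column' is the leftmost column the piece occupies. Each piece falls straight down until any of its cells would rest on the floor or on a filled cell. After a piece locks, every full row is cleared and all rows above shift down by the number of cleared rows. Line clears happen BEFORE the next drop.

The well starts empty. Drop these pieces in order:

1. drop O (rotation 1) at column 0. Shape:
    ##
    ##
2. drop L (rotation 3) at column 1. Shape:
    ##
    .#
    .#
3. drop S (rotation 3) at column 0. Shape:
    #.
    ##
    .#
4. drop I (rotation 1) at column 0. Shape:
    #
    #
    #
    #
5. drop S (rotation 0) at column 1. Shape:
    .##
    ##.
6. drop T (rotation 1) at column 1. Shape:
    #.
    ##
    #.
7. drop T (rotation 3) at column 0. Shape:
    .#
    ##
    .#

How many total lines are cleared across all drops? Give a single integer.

Answer: 1

Derivation:
Drop 1: O rot1 at col 0 lands with bottom-row=0; cleared 0 line(s) (total 0); column heights now [2 2 0 0], max=2
Drop 2: L rot3 at col 1 lands with bottom-row=0; cleared 0 line(s) (total 0); column heights now [2 3 3 0], max=3
Drop 3: S rot3 at col 0 lands with bottom-row=3; cleared 0 line(s) (total 0); column heights now [6 5 3 0], max=6
Drop 4: I rot1 at col 0 lands with bottom-row=6; cleared 0 line(s) (total 0); column heights now [10 5 3 0], max=10
Drop 5: S rot0 at col 1 lands with bottom-row=5; cleared 0 line(s) (total 0); column heights now [10 6 7 7], max=10
Drop 6: T rot1 at col 1 lands with bottom-row=6; cleared 1 line(s) (total 1); column heights now [9 8 7 0], max=9
Drop 7: T rot3 at col 0 lands with bottom-row=8; cleared 0 line(s) (total 1); column heights now [10 11 7 0], max=11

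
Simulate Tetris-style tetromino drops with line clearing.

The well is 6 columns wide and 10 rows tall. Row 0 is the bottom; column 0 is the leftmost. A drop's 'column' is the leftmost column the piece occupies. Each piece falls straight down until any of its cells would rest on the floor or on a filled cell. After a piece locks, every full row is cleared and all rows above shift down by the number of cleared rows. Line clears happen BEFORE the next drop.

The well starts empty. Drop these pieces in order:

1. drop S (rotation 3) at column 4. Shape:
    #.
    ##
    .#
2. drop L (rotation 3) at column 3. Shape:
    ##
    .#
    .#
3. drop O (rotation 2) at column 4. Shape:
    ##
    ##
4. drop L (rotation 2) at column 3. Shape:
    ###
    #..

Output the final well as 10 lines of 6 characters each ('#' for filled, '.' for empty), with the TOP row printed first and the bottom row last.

Drop 1: S rot3 at col 4 lands with bottom-row=0; cleared 0 line(s) (total 0); column heights now [0 0 0 0 3 2], max=3
Drop 2: L rot3 at col 3 lands with bottom-row=3; cleared 0 line(s) (total 0); column heights now [0 0 0 6 6 2], max=6
Drop 3: O rot2 at col 4 lands with bottom-row=6; cleared 0 line(s) (total 0); column heights now [0 0 0 6 8 8], max=8
Drop 4: L rot2 at col 3 lands with bottom-row=7; cleared 0 line(s) (total 0); column heights now [0 0 0 9 9 9], max=9

Answer: ......
...###
...###
....##
...##.
....#.
....#.
....#.
....##
.....#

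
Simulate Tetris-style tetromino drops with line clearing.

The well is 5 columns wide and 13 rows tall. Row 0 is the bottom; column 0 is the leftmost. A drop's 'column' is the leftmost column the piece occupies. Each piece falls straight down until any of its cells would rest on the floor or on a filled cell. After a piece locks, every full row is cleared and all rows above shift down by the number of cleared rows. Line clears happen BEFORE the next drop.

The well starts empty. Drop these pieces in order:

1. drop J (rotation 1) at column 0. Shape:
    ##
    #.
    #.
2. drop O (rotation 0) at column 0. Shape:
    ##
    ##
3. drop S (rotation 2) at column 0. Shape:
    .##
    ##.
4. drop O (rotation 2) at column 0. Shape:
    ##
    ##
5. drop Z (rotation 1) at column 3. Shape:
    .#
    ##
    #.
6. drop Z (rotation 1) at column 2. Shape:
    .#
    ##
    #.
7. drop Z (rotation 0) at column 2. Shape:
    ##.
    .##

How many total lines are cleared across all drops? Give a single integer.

Drop 1: J rot1 at col 0 lands with bottom-row=0; cleared 0 line(s) (total 0); column heights now [3 3 0 0 0], max=3
Drop 2: O rot0 at col 0 lands with bottom-row=3; cleared 0 line(s) (total 0); column heights now [5 5 0 0 0], max=5
Drop 3: S rot2 at col 0 lands with bottom-row=5; cleared 0 line(s) (total 0); column heights now [6 7 7 0 0], max=7
Drop 4: O rot2 at col 0 lands with bottom-row=7; cleared 0 line(s) (total 0); column heights now [9 9 7 0 0], max=9
Drop 5: Z rot1 at col 3 lands with bottom-row=0; cleared 0 line(s) (total 0); column heights now [9 9 7 2 3], max=9
Drop 6: Z rot1 at col 2 lands with bottom-row=7; cleared 0 line(s) (total 0); column heights now [9 9 9 10 3], max=10
Drop 7: Z rot0 at col 2 lands with bottom-row=10; cleared 0 line(s) (total 0); column heights now [9 9 12 12 11], max=12

Answer: 0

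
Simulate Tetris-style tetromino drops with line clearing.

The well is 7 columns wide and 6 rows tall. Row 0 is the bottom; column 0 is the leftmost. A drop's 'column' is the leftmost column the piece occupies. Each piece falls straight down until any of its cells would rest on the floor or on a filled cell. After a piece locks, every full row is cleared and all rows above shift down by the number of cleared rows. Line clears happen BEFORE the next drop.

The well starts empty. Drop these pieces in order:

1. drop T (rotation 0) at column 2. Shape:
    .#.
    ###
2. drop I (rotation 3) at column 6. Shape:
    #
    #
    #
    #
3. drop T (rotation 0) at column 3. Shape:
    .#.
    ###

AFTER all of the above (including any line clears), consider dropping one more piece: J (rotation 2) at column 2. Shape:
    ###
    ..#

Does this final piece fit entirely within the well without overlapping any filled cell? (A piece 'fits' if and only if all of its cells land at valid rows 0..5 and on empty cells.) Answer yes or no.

Answer: yes

Derivation:
Drop 1: T rot0 at col 2 lands with bottom-row=0; cleared 0 line(s) (total 0); column heights now [0 0 1 2 1 0 0], max=2
Drop 2: I rot3 at col 6 lands with bottom-row=0; cleared 0 line(s) (total 0); column heights now [0 0 1 2 1 0 4], max=4
Drop 3: T rot0 at col 3 lands with bottom-row=2; cleared 0 line(s) (total 0); column heights now [0 0 1 3 4 3 4], max=4
Test piece J rot2 at col 2 (width 3): heights before test = [0 0 1 3 4 3 4]; fits = True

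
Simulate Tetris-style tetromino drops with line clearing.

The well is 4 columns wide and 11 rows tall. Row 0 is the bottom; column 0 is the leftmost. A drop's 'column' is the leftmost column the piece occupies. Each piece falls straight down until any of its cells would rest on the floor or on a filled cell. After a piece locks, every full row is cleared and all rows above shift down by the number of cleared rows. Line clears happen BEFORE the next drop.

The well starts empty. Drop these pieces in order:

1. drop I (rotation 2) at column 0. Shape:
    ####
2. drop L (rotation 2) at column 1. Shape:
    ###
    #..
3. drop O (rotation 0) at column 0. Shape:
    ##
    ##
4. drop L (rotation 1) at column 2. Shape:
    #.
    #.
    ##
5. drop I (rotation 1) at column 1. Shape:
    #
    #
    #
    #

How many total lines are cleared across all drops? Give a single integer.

Answer: 2

Derivation:
Drop 1: I rot2 at col 0 lands with bottom-row=0; cleared 1 line(s) (total 1); column heights now [0 0 0 0], max=0
Drop 2: L rot2 at col 1 lands with bottom-row=0; cleared 0 line(s) (total 1); column heights now [0 2 2 2], max=2
Drop 3: O rot0 at col 0 lands with bottom-row=2; cleared 0 line(s) (total 1); column heights now [4 4 2 2], max=4
Drop 4: L rot1 at col 2 lands with bottom-row=2; cleared 1 line(s) (total 2); column heights now [3 3 4 2], max=4
Drop 5: I rot1 at col 1 lands with bottom-row=3; cleared 0 line(s) (total 2); column heights now [3 7 4 2], max=7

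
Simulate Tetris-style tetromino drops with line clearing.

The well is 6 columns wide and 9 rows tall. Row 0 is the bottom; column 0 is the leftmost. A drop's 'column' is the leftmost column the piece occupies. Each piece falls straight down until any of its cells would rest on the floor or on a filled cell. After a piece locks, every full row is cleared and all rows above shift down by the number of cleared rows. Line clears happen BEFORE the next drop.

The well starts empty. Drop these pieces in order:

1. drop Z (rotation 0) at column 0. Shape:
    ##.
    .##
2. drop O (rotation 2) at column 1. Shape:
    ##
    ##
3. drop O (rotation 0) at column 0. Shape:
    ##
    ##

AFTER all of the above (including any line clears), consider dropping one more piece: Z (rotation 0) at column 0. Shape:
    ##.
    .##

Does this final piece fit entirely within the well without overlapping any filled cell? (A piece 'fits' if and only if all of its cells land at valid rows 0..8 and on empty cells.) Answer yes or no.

Answer: yes

Derivation:
Drop 1: Z rot0 at col 0 lands with bottom-row=0; cleared 0 line(s) (total 0); column heights now [2 2 1 0 0 0], max=2
Drop 2: O rot2 at col 1 lands with bottom-row=2; cleared 0 line(s) (total 0); column heights now [2 4 4 0 0 0], max=4
Drop 3: O rot0 at col 0 lands with bottom-row=4; cleared 0 line(s) (total 0); column heights now [6 6 4 0 0 0], max=6
Test piece Z rot0 at col 0 (width 3): heights before test = [6 6 4 0 0 0]; fits = True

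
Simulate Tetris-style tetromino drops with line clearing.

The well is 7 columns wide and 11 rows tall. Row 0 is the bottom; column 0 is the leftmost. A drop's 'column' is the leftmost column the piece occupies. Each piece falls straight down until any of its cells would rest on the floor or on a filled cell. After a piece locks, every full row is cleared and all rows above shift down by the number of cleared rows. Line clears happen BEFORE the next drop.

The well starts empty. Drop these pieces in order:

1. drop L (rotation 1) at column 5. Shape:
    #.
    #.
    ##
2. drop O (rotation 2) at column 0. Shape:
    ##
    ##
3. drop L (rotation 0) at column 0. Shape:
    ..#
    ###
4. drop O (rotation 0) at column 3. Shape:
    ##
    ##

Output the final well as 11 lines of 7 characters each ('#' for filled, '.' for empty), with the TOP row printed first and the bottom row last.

Answer: .......
.......
.......
.......
.......
.......
.......
..#....
###..#.
##.###.
##.####

Derivation:
Drop 1: L rot1 at col 5 lands with bottom-row=0; cleared 0 line(s) (total 0); column heights now [0 0 0 0 0 3 1], max=3
Drop 2: O rot2 at col 0 lands with bottom-row=0; cleared 0 line(s) (total 0); column heights now [2 2 0 0 0 3 1], max=3
Drop 3: L rot0 at col 0 lands with bottom-row=2; cleared 0 line(s) (total 0); column heights now [3 3 4 0 0 3 1], max=4
Drop 4: O rot0 at col 3 lands with bottom-row=0; cleared 0 line(s) (total 0); column heights now [3 3 4 2 2 3 1], max=4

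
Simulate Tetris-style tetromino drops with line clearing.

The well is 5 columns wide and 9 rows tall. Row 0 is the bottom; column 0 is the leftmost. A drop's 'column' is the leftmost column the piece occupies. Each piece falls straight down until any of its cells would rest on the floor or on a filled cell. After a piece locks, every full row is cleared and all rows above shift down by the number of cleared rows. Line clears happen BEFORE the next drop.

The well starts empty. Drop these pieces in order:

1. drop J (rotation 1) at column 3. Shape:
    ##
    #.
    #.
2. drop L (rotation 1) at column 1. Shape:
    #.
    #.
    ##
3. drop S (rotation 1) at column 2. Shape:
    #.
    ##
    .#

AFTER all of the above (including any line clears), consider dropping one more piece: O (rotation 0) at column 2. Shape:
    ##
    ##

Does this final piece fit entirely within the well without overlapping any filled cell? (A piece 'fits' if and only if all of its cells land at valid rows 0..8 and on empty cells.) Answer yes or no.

Drop 1: J rot1 at col 3 lands with bottom-row=0; cleared 0 line(s) (total 0); column heights now [0 0 0 3 3], max=3
Drop 2: L rot1 at col 1 lands with bottom-row=0; cleared 0 line(s) (total 0); column heights now [0 3 1 3 3], max=3
Drop 3: S rot1 at col 2 lands with bottom-row=3; cleared 0 line(s) (total 0); column heights now [0 3 6 5 3], max=6
Test piece O rot0 at col 2 (width 2): heights before test = [0 3 6 5 3]; fits = True

Answer: yes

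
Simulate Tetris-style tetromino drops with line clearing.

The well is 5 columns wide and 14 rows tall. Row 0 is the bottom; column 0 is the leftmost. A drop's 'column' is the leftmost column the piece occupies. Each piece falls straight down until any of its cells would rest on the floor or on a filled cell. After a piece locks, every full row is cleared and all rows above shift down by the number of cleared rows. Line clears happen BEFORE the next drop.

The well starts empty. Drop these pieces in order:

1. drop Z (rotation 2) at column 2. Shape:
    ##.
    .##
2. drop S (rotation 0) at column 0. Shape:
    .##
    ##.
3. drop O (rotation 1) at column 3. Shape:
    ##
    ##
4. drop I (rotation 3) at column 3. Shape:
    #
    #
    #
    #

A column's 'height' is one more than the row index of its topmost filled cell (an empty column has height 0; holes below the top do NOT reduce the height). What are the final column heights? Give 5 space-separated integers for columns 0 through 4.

Drop 1: Z rot2 at col 2 lands with bottom-row=0; cleared 0 line(s) (total 0); column heights now [0 0 2 2 1], max=2
Drop 2: S rot0 at col 0 lands with bottom-row=1; cleared 0 line(s) (total 0); column heights now [2 3 3 2 1], max=3
Drop 3: O rot1 at col 3 lands with bottom-row=2; cleared 0 line(s) (total 0); column heights now [2 3 3 4 4], max=4
Drop 4: I rot3 at col 3 lands with bottom-row=4; cleared 0 line(s) (total 0); column heights now [2 3 3 8 4], max=8

Answer: 2 3 3 8 4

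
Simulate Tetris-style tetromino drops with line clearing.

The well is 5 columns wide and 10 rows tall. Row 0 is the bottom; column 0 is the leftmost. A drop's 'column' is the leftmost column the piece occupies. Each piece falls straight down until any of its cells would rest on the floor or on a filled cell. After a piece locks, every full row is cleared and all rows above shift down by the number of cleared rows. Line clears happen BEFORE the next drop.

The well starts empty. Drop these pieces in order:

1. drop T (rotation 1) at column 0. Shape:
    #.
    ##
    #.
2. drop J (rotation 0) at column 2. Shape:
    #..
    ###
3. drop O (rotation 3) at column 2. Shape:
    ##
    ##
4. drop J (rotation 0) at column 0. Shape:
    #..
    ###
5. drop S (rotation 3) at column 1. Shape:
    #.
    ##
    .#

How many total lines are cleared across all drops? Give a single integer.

Answer: 0

Derivation:
Drop 1: T rot1 at col 0 lands with bottom-row=0; cleared 0 line(s) (total 0); column heights now [3 2 0 0 0], max=3
Drop 2: J rot0 at col 2 lands with bottom-row=0; cleared 0 line(s) (total 0); column heights now [3 2 2 1 1], max=3
Drop 3: O rot3 at col 2 lands with bottom-row=2; cleared 0 line(s) (total 0); column heights now [3 2 4 4 1], max=4
Drop 4: J rot0 at col 0 lands with bottom-row=4; cleared 0 line(s) (total 0); column heights now [6 5 5 4 1], max=6
Drop 5: S rot3 at col 1 lands with bottom-row=5; cleared 0 line(s) (total 0); column heights now [6 8 7 4 1], max=8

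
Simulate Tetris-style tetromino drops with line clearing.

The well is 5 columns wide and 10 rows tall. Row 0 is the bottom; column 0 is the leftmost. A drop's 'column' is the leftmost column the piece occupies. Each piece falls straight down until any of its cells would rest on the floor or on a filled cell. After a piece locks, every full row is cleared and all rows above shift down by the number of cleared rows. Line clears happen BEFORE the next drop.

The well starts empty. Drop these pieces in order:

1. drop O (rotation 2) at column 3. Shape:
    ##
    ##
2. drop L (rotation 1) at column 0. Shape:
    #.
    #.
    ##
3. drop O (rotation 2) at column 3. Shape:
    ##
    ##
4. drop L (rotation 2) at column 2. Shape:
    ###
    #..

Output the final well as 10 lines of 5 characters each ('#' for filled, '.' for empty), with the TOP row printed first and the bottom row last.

Answer: .....
.....
.....
.....
.....
..###
..###
#..##
#..##
##.##

Derivation:
Drop 1: O rot2 at col 3 lands with bottom-row=0; cleared 0 line(s) (total 0); column heights now [0 0 0 2 2], max=2
Drop 2: L rot1 at col 0 lands with bottom-row=0; cleared 0 line(s) (total 0); column heights now [3 1 0 2 2], max=3
Drop 3: O rot2 at col 3 lands with bottom-row=2; cleared 0 line(s) (total 0); column heights now [3 1 0 4 4], max=4
Drop 4: L rot2 at col 2 lands with bottom-row=3; cleared 0 line(s) (total 0); column heights now [3 1 5 5 5], max=5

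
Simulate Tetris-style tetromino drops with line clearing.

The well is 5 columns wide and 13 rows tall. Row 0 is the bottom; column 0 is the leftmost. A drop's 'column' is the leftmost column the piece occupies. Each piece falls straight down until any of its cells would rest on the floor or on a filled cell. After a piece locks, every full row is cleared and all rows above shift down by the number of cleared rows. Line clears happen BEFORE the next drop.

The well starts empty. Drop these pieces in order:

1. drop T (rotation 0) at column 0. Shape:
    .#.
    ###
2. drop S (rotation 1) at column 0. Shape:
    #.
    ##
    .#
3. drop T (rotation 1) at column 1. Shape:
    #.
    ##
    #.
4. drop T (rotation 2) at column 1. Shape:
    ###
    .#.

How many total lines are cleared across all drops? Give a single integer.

Drop 1: T rot0 at col 0 lands with bottom-row=0; cleared 0 line(s) (total 0); column heights now [1 2 1 0 0], max=2
Drop 2: S rot1 at col 0 lands with bottom-row=2; cleared 0 line(s) (total 0); column heights now [5 4 1 0 0], max=5
Drop 3: T rot1 at col 1 lands with bottom-row=4; cleared 0 line(s) (total 0); column heights now [5 7 6 0 0], max=7
Drop 4: T rot2 at col 1 lands with bottom-row=6; cleared 0 line(s) (total 0); column heights now [5 8 8 8 0], max=8

Answer: 0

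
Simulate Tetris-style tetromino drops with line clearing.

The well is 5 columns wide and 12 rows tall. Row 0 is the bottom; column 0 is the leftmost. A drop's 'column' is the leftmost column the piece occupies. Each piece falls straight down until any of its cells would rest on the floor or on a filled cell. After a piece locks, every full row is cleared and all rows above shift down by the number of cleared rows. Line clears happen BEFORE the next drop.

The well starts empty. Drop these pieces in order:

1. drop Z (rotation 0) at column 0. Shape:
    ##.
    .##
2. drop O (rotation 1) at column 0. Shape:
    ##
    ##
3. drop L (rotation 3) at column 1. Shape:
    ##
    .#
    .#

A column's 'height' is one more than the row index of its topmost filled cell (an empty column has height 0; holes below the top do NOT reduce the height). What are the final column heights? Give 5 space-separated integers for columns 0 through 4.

Answer: 4 5 5 0 0

Derivation:
Drop 1: Z rot0 at col 0 lands with bottom-row=0; cleared 0 line(s) (total 0); column heights now [2 2 1 0 0], max=2
Drop 2: O rot1 at col 0 lands with bottom-row=2; cleared 0 line(s) (total 0); column heights now [4 4 1 0 0], max=4
Drop 3: L rot3 at col 1 lands with bottom-row=2; cleared 0 line(s) (total 0); column heights now [4 5 5 0 0], max=5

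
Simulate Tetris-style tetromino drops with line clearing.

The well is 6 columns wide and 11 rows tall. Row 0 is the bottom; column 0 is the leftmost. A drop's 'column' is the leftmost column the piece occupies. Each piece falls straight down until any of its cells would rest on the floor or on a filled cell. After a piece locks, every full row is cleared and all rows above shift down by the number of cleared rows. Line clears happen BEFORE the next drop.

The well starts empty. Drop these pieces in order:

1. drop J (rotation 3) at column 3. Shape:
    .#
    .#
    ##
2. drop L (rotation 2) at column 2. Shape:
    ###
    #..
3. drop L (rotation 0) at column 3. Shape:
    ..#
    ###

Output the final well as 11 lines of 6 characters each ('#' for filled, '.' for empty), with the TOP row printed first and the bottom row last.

Drop 1: J rot3 at col 3 lands with bottom-row=0; cleared 0 line(s) (total 0); column heights now [0 0 0 1 3 0], max=3
Drop 2: L rot2 at col 2 lands with bottom-row=2; cleared 0 line(s) (total 0); column heights now [0 0 4 4 4 0], max=4
Drop 3: L rot0 at col 3 lands with bottom-row=4; cleared 0 line(s) (total 0); column heights now [0 0 4 5 5 6], max=6

Answer: ......
......
......
......
......
.....#
...###
..###.
..#.#.
....#.
...##.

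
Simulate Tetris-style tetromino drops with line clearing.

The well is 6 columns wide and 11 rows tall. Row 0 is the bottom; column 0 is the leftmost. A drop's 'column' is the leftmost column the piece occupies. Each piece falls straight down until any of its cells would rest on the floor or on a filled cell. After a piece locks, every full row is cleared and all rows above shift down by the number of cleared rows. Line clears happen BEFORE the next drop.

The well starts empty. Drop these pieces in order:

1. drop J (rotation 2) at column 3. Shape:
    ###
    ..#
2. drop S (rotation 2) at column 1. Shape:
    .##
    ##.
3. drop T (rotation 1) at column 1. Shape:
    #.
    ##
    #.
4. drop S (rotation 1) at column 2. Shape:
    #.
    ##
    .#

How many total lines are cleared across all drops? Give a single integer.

Drop 1: J rot2 at col 3 lands with bottom-row=0; cleared 0 line(s) (total 0); column heights now [0 0 0 2 2 2], max=2
Drop 2: S rot2 at col 1 lands with bottom-row=1; cleared 0 line(s) (total 0); column heights now [0 2 3 3 2 2], max=3
Drop 3: T rot1 at col 1 lands with bottom-row=2; cleared 0 line(s) (total 0); column heights now [0 5 4 3 2 2], max=5
Drop 4: S rot1 at col 2 lands with bottom-row=3; cleared 0 line(s) (total 0); column heights now [0 5 6 5 2 2], max=6

Answer: 0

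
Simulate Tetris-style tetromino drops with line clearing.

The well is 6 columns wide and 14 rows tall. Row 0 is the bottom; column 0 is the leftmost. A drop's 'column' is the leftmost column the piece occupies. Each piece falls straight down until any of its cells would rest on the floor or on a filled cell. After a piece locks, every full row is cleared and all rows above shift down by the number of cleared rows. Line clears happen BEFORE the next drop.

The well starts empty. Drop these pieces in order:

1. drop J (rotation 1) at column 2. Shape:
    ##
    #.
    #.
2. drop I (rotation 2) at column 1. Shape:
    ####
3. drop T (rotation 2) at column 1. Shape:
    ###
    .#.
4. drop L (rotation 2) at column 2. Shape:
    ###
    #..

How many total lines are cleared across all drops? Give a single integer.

Answer: 0

Derivation:
Drop 1: J rot1 at col 2 lands with bottom-row=0; cleared 0 line(s) (total 0); column heights now [0 0 3 3 0 0], max=3
Drop 2: I rot2 at col 1 lands with bottom-row=3; cleared 0 line(s) (total 0); column heights now [0 4 4 4 4 0], max=4
Drop 3: T rot2 at col 1 lands with bottom-row=4; cleared 0 line(s) (total 0); column heights now [0 6 6 6 4 0], max=6
Drop 4: L rot2 at col 2 lands with bottom-row=6; cleared 0 line(s) (total 0); column heights now [0 6 8 8 8 0], max=8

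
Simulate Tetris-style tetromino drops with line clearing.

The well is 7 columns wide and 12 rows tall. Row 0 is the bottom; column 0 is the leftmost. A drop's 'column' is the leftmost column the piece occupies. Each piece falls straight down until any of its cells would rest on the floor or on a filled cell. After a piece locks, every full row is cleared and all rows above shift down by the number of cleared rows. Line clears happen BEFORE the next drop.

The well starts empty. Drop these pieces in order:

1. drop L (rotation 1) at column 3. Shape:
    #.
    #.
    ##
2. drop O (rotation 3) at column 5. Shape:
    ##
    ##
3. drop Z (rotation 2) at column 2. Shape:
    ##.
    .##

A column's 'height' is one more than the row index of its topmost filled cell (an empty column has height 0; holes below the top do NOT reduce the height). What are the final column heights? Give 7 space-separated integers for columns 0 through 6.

Answer: 0 0 5 5 4 2 2

Derivation:
Drop 1: L rot1 at col 3 lands with bottom-row=0; cleared 0 line(s) (total 0); column heights now [0 0 0 3 1 0 0], max=3
Drop 2: O rot3 at col 5 lands with bottom-row=0; cleared 0 line(s) (total 0); column heights now [0 0 0 3 1 2 2], max=3
Drop 3: Z rot2 at col 2 lands with bottom-row=3; cleared 0 line(s) (total 0); column heights now [0 0 5 5 4 2 2], max=5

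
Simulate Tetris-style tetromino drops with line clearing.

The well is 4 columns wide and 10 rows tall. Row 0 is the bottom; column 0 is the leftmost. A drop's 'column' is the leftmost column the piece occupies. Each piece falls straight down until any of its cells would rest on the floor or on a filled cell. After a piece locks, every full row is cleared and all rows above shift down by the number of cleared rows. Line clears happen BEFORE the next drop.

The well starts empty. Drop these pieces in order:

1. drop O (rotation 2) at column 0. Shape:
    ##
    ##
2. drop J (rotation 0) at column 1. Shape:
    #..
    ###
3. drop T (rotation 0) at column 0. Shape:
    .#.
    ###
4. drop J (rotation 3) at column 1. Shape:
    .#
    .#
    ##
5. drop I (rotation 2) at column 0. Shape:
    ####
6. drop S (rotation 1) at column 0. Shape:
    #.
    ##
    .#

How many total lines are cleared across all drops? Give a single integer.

Answer: 1

Derivation:
Drop 1: O rot2 at col 0 lands with bottom-row=0; cleared 0 line(s) (total 0); column heights now [2 2 0 0], max=2
Drop 2: J rot0 at col 1 lands with bottom-row=2; cleared 0 line(s) (total 0); column heights now [2 4 3 3], max=4
Drop 3: T rot0 at col 0 lands with bottom-row=4; cleared 0 line(s) (total 0); column heights now [5 6 5 3], max=6
Drop 4: J rot3 at col 1 lands with bottom-row=6; cleared 0 line(s) (total 0); column heights now [5 7 9 3], max=9
Drop 5: I rot2 at col 0 lands with bottom-row=9; cleared 1 line(s) (total 1); column heights now [5 7 9 3], max=9
Drop 6: S rot1 at col 0 lands with bottom-row=7; cleared 0 line(s) (total 1); column heights now [10 9 9 3], max=10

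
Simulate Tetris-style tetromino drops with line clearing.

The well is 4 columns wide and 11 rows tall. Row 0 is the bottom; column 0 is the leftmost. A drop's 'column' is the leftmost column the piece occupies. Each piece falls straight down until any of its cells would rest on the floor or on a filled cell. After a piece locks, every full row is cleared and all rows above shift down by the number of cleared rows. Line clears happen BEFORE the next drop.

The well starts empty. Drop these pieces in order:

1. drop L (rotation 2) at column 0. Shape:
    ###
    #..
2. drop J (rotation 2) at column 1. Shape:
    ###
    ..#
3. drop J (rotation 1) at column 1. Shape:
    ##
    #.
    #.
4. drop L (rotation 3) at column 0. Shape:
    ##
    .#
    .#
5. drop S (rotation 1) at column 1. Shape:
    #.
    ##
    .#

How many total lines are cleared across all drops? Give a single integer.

Answer: 1

Derivation:
Drop 1: L rot2 at col 0 lands with bottom-row=0; cleared 0 line(s) (total 0); column heights now [2 2 2 0], max=2
Drop 2: J rot2 at col 1 lands with bottom-row=1; cleared 1 line(s) (total 1); column heights now [1 2 2 2], max=2
Drop 3: J rot1 at col 1 lands with bottom-row=2; cleared 0 line(s) (total 1); column heights now [1 5 5 2], max=5
Drop 4: L rot3 at col 0 lands with bottom-row=5; cleared 0 line(s) (total 1); column heights now [8 8 5 2], max=8
Drop 5: S rot1 at col 1 lands with bottom-row=7; cleared 0 line(s) (total 1); column heights now [8 10 9 2], max=10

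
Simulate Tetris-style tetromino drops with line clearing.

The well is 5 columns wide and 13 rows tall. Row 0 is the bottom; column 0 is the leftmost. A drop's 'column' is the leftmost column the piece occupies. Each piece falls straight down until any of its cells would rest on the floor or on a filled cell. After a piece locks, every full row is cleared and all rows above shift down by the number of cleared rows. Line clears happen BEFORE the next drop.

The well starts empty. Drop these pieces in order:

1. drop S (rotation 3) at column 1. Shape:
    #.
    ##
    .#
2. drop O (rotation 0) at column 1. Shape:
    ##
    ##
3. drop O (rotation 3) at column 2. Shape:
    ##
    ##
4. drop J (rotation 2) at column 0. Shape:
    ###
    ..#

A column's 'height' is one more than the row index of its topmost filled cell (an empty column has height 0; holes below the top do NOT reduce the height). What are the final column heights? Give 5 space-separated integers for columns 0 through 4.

Answer: 9 9 9 7 0

Derivation:
Drop 1: S rot3 at col 1 lands with bottom-row=0; cleared 0 line(s) (total 0); column heights now [0 3 2 0 0], max=3
Drop 2: O rot0 at col 1 lands with bottom-row=3; cleared 0 line(s) (total 0); column heights now [0 5 5 0 0], max=5
Drop 3: O rot3 at col 2 lands with bottom-row=5; cleared 0 line(s) (total 0); column heights now [0 5 7 7 0], max=7
Drop 4: J rot2 at col 0 lands with bottom-row=7; cleared 0 line(s) (total 0); column heights now [9 9 9 7 0], max=9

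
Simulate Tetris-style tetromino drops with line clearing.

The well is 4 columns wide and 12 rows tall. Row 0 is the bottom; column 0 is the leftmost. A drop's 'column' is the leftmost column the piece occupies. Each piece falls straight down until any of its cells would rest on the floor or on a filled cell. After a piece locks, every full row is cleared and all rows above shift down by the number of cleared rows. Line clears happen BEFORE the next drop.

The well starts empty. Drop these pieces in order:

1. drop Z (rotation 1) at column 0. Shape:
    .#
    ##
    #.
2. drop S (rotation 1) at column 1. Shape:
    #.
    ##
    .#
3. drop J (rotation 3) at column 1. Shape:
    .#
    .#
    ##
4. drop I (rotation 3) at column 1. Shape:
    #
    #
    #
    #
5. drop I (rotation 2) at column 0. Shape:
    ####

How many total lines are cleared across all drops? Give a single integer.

Drop 1: Z rot1 at col 0 lands with bottom-row=0; cleared 0 line(s) (total 0); column heights now [2 3 0 0], max=3
Drop 2: S rot1 at col 1 lands with bottom-row=2; cleared 0 line(s) (total 0); column heights now [2 5 4 0], max=5
Drop 3: J rot3 at col 1 lands with bottom-row=5; cleared 0 line(s) (total 0); column heights now [2 6 8 0], max=8
Drop 4: I rot3 at col 1 lands with bottom-row=6; cleared 0 line(s) (total 0); column heights now [2 10 8 0], max=10
Drop 5: I rot2 at col 0 lands with bottom-row=10; cleared 1 line(s) (total 1); column heights now [2 10 8 0], max=10

Answer: 1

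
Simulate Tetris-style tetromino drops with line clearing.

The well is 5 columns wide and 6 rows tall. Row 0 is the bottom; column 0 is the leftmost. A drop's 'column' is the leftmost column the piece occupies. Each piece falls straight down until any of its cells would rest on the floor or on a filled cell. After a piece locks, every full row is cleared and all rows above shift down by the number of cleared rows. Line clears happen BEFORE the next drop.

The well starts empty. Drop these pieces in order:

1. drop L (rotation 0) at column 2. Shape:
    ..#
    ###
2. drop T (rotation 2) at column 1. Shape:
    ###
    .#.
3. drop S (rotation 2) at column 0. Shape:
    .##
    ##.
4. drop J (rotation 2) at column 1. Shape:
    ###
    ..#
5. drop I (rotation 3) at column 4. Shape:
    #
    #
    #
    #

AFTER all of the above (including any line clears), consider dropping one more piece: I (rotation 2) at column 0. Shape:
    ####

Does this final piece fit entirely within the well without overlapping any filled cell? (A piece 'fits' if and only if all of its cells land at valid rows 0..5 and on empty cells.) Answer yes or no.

Answer: no

Derivation:
Drop 1: L rot0 at col 2 lands with bottom-row=0; cleared 0 line(s) (total 0); column heights now [0 0 1 1 2], max=2
Drop 2: T rot2 at col 1 lands with bottom-row=1; cleared 0 line(s) (total 0); column heights now [0 3 3 3 2], max=3
Drop 3: S rot2 at col 0 lands with bottom-row=3; cleared 0 line(s) (total 0); column heights now [4 5 5 3 2], max=5
Drop 4: J rot2 at col 1 lands with bottom-row=4; cleared 0 line(s) (total 0); column heights now [4 6 6 6 2], max=6
Drop 5: I rot3 at col 4 lands with bottom-row=2; cleared 0 line(s) (total 0); column heights now [4 6 6 6 6], max=6
Test piece I rot2 at col 0 (width 4): heights before test = [4 6 6 6 6]; fits = False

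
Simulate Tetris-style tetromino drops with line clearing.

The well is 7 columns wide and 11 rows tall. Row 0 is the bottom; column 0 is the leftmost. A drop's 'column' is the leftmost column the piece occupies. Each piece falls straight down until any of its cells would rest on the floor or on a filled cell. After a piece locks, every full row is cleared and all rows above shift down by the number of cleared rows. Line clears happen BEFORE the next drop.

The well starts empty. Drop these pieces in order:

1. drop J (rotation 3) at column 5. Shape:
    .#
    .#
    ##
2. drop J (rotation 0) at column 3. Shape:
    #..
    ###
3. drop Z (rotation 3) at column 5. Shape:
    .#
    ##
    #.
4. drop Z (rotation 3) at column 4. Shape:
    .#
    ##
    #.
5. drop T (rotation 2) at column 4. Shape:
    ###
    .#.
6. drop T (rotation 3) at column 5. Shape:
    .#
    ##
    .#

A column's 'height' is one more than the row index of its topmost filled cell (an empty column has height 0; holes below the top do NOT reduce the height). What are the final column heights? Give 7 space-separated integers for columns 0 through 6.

Drop 1: J rot3 at col 5 lands with bottom-row=0; cleared 0 line(s) (total 0); column heights now [0 0 0 0 0 1 3], max=3
Drop 2: J rot0 at col 3 lands with bottom-row=1; cleared 0 line(s) (total 0); column heights now [0 0 0 3 2 2 3], max=3
Drop 3: Z rot3 at col 5 lands with bottom-row=2; cleared 0 line(s) (total 0); column heights now [0 0 0 3 2 4 5], max=5
Drop 4: Z rot3 at col 4 lands with bottom-row=3; cleared 0 line(s) (total 0); column heights now [0 0 0 3 5 6 5], max=6
Drop 5: T rot2 at col 4 lands with bottom-row=6; cleared 0 line(s) (total 0); column heights now [0 0 0 3 8 8 8], max=8
Drop 6: T rot3 at col 5 lands with bottom-row=8; cleared 0 line(s) (total 0); column heights now [0 0 0 3 8 10 11], max=11

Answer: 0 0 0 3 8 10 11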